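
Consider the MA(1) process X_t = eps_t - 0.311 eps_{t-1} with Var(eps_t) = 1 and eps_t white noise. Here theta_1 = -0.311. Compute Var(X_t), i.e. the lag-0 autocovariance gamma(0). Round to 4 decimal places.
\gamma(0) = 1.0967

For an MA(q) process X_t = eps_t + sum_i theta_i eps_{t-i} with
Var(eps_t) = sigma^2, the variance is
  gamma(0) = sigma^2 * (1 + sum_i theta_i^2).
  sum_i theta_i^2 = (-0.311)^2 = 0.096721.
  gamma(0) = 1 * (1 + 0.096721) = 1 * 1.096721 = 1.096721, which rounds to 1.0967.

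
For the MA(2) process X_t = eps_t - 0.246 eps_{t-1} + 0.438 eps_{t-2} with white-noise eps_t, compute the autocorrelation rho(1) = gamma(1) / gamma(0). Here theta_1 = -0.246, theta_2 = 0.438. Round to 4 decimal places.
\rho(1) = -0.2825

For an MA(q) process with theta_0 = 1, the autocovariance is
  gamma(k) = sigma^2 * sum_{i=0..q-k} theta_i * theta_{i+k},
and rho(k) = gamma(k) / gamma(0). Sigma^2 cancels.
  numerator   = (1)*(-0.246) + (-0.246)*(0.438) = -0.353748.
  denominator = (1)^2 + (-0.246)^2 + (0.438)^2 = 1.25236.
  rho(1) = -0.353748 / 1.25236 = -0.2825.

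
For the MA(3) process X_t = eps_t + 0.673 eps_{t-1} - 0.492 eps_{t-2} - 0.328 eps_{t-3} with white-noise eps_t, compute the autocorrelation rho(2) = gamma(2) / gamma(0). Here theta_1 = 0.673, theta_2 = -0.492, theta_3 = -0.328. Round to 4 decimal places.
\rho(2) = -0.3954

For an MA(q) process with theta_0 = 1, the autocovariance is
  gamma(k) = sigma^2 * sum_{i=0..q-k} theta_i * theta_{i+k},
and rho(k) = gamma(k) / gamma(0). Sigma^2 cancels.
  numerator   = (1)*(-0.492) + (0.673)*(-0.328) = -0.712744.
  denominator = (1)^2 + (0.673)^2 + (-0.492)^2 + (-0.328)^2 = 1.802577.
  rho(2) = -0.712744 / 1.802577 = -0.3954.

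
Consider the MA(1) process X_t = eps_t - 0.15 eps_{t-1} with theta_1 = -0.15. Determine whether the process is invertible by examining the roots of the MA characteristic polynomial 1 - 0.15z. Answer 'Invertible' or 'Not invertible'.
\text{Invertible}

The MA(q) characteristic polynomial is P(z) = 1 - 0.15z.
Invertibility requires all roots to lie outside the unit circle, i.e. |z| > 1 for every root.
This is linear in z: 1 + (-0.15) z = 0  =>  z = -1/(-0.15) = 6.666667,  |z| = 6.666667.
Moduli of all roots: 6.6667.
All moduli strictly greater than 1? Yes.
Verdict: Invertible.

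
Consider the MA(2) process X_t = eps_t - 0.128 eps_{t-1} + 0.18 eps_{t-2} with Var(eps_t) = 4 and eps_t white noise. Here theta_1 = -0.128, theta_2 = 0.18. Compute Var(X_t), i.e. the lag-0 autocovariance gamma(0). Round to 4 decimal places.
\gamma(0) = 4.1951

For an MA(q) process X_t = eps_t + sum_i theta_i eps_{t-i} with
Var(eps_t) = sigma^2, the variance is
  gamma(0) = sigma^2 * (1 + sum_i theta_i^2).
  sum_i theta_i^2 = (-0.128)^2 + (0.18)^2 = 0.016384 + 0.0324 = 0.048784.
  gamma(0) = 4 * (1 + 0.048784) = 4 * 1.048784 = 4.195136, which rounds to 4.1951.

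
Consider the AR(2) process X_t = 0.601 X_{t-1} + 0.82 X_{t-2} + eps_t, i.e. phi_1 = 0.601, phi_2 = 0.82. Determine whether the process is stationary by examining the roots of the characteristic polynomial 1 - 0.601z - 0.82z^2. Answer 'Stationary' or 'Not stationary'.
\text{Not stationary}

The AR(p) characteristic polynomial is P(z) = 1 - 0.601z - 0.82z^2.
Stationarity requires all roots to lie outside the unit circle, i.e. |z| > 1 for every root.
Set 1 + (-0.601) z + (-0.82) z^2 = 0, i.e. a z^2 + b z + c = 0 with a = -0.82, b = -0.601, c = 1.
Discriminant D = b^2 - 4ac = (-0.601)^2 - 4*(-0.82)*1 = 0.361201 - (-3.28) = 3.641201.
D >= 0, so the roots are real: z = (-b +/- sqrt(D)) / (2a) = (0.601 +/- 1.908193) / (-1.64).
  z_1 = (0.601 + 1.908193) / (-1.64) = -1.53,   |z_1| = 1.53.
  z_2 = (0.601 - 1.908193) / (-1.64) = 0.7971,   |z_2| = 0.7971.
Moduli of all roots: 1.5300, 0.7971.
All moduli strictly greater than 1? No.
Verdict: Not stationary.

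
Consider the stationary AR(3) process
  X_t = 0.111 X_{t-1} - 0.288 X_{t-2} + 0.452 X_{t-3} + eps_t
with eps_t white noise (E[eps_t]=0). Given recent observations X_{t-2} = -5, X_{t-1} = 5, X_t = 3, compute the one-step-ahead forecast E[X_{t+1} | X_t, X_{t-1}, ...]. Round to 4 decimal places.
E[X_{t+1} \mid \mathcal F_t] = -3.3670

For an AR(p) model X_t = c + sum_i phi_i X_{t-i} + eps_t, the
one-step-ahead conditional mean is
  E[X_{t+1} | X_t, ...] = c + sum_i phi_i X_{t+1-i}.
Substitute known values:
  E[X_{t+1} | ...] = (0.111) * (3) + (-0.288) * (5) + (0.452) * (-5)
                   = -3.3670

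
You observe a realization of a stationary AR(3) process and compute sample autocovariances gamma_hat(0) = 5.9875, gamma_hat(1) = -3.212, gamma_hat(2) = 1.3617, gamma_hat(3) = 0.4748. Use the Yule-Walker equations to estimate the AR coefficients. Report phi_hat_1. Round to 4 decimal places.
\hat\phi_{1} = -0.5620

The Yule-Walker equations for an AR(p) process read, in matrix form,
  Gamma_p phi = r_p,   with   (Gamma_p)_{ij} = gamma(|i - j|),
                       (r_p)_i = gamma(i),   i,j = 1..p.
Substitute the sample gammas (Toeplitz matrix and right-hand side of size 3):
  Gamma_p = [[5.9875, -3.212, 1.3617], [-3.212, 5.9875, -3.212], [1.3617, -3.212, 5.9875]]
  r_p     = [-3.212, 1.3617, 0.4748]
Written out (R1..R3):
  (R1) 5.9875 phi_1 - 3.212 phi_2 + 1.3617 phi_3 = -3.212
  (R2) -3.212 phi_1 + 5.9875 phi_2 - 3.212 phi_3 = 1.3617
  (R3) 1.3617 phi_1 - 3.212 phi_2 + 5.9875 phi_3 = 0.4748
Gaussian elimination:
  R2 <- R2 - (-3.212/5.9875) R1 = R2 - (-0.536451) R1:  4.26442 phi_2 - 2.481515 phi_3 = -0.36138
  R3 <- R3 - (1.3617/5.9875) R1 = R3 - (0.227424) R1:  -2.481515 phi_2 + 5.677817 phi_3 = 1.205285
  R3 <- R3 - (-2.481515/4.26442) R2 = R3 - (-0.581911) R2:  4.233795 phi_3 = 0.994994
Back-substitution:
  phi_hat_3 = 0.994994 / 4.233795 = 0.235012
  phi_hat_2 = (-0.36138 - (-2.481515)(0.235012)) / 4.26442 = 0.052013
  phi_hat_1 = (-3.212 - (-3.212)(0.052013) - (1.3617)(0.235012)) / 5.9875 = -0.561996
So phi_hat = [-0.5620, 0.0520, 0.2350].
Therefore phi_hat_1 = -0.5620.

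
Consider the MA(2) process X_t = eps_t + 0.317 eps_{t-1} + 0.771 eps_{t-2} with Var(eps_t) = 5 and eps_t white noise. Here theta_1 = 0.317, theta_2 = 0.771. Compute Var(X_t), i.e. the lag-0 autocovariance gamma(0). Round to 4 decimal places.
\gamma(0) = 8.4747

For an MA(q) process X_t = eps_t + sum_i theta_i eps_{t-i} with
Var(eps_t) = sigma^2, the variance is
  gamma(0) = sigma^2 * (1 + sum_i theta_i^2).
  sum_i theta_i^2 = (0.317)^2 + (0.771)^2 = 0.100489 + 0.594441 = 0.69493.
  gamma(0) = 5 * (1 + 0.69493) = 5 * 1.69493 = 8.47465, which rounds to 8.4747.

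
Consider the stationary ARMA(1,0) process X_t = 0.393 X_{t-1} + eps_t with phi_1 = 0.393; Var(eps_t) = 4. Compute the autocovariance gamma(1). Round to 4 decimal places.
\gamma(1) = 1.8591

Multiply the model equation by X_{t-k} and take expectations. With theta_0 = psi_0 = 1 and psi_j the MA(infinity) weights, this gives
  gamma(k) - sum_i phi_i gamma(k-i) = c_k,
  c_k = sigma^2 * sum_{j=k..q} theta_j psi_{j-k}   (c_k = 0 for k > q),
using gamma(-m) = gamma(m).
Pure AR (q = 0): c_0 = sigma^2 = 4, c_k = 0 for k >= 1.
Equations for k = 0 and k = 1 (AR order 1):
  gamma(0) = phi_1 gamma(1) + c_0
  gamma(1) = phi_1 gamma(0) + c_1
Substituting the second into the first: gamma(0) (1 - phi_1^2) = c_0 + phi_1 c_1, so
  gamma(0) = c_0 / (1 - phi_1^2) = 4 / (1 - (0.393)^2) = 4 / 0.845551 = 4.730643.
  gamma(1) = phi_1 gamma(0) = (0.393)(4.730643) = 1.859143.
Therefore gamma(1) = 1.8591 (to 4 decimal places).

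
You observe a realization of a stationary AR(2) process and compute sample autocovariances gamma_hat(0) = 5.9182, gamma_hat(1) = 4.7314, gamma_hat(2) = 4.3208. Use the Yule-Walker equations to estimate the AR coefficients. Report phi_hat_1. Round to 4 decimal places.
\hat\phi_{1} = 0.5980

The Yule-Walker equations for an AR(p) process read, in matrix form,
  Gamma_p phi = r_p,   with   (Gamma_p)_{ij} = gamma(|i - j|),
                       (r_p)_i = gamma(i),   i,j = 1..p.
Substitute the sample gammas (Toeplitz matrix and right-hand side of size 2):
  Gamma_p = [[5.9182, 4.7314], [4.7314, 5.9182]]
  r_p     = [4.7314, 4.3208]
Written out:
  5.9182 phi_1 + 4.7314 phi_2 = 4.7314
  4.7314 phi_1 + 5.9182 phi_2 = 4.3208
Solve by Cramer's rule:
  det = gamma(0)^2 - gamma(1)^2 = (5.9182)^2 - (4.7314)^2 = 35.02509124 - 22.38614596 = 12.63894528
  phi_hat_1 = [gamma(1) gamma(0) - gamma(1) gamma(2)] / det = [(4.7314)(5.9182) - (4.7314)(4.3208)] / 12.63894528 = 7.55793836 / 12.63894528 = 0.598
  phi_hat_2 = [gamma(0) gamma(2) - gamma(1)^2] / det = [(5.9182)(4.3208) - (4.7314)^2] / 12.63894528 = 3.1852126 / 12.63894528 = 0.252
So phi_hat = [0.5980, 0.2520].
Therefore phi_hat_1 = 0.5980.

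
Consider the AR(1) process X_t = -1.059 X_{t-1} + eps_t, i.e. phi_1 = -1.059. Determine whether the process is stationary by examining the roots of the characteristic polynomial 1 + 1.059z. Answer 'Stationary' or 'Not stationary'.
\text{Not stationary}

The AR(p) characteristic polynomial is P(z) = 1 + 1.059z.
Stationarity requires all roots to lie outside the unit circle, i.e. |z| > 1 for every root.
This is linear in z: 1 + (1.059) z = 0  =>  z = -1/(1.059) = -0.944287,  |z| = 0.944287.
Moduli of all roots: 0.9443.
All moduli strictly greater than 1? No.
Verdict: Not stationary.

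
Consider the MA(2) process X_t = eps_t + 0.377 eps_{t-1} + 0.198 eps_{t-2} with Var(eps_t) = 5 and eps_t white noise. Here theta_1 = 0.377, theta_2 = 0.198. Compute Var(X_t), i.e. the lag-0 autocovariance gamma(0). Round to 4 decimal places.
\gamma(0) = 5.9067

For an MA(q) process X_t = eps_t + sum_i theta_i eps_{t-i} with
Var(eps_t) = sigma^2, the variance is
  gamma(0) = sigma^2 * (1 + sum_i theta_i^2).
  sum_i theta_i^2 = (0.377)^2 + (0.198)^2 = 0.142129 + 0.039204 = 0.181333.
  gamma(0) = 5 * (1 + 0.181333) = 5 * 1.181333 = 5.906665, which rounds to 5.9067.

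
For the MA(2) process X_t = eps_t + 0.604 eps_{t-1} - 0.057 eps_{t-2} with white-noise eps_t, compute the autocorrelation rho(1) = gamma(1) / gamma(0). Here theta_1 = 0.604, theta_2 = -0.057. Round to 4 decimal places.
\rho(1) = 0.4163

For an MA(q) process with theta_0 = 1, the autocovariance is
  gamma(k) = sigma^2 * sum_{i=0..q-k} theta_i * theta_{i+k},
and rho(k) = gamma(k) / gamma(0). Sigma^2 cancels.
  numerator   = (1)*(0.604) + (0.604)*(-0.057) = 0.569572.
  denominator = (1)^2 + (0.604)^2 + (-0.057)^2 = 1.368065.
  rho(1) = 0.569572 / 1.368065 = 0.4163.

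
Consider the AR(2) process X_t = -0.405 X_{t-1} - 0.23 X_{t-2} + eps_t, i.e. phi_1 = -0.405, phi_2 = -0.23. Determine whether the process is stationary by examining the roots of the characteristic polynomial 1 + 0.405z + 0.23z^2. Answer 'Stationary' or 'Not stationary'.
\text{Stationary}

The AR(p) characteristic polynomial is P(z) = 1 + 0.405z + 0.23z^2.
Stationarity requires all roots to lie outside the unit circle, i.e. |z| > 1 for every root.
Set 1 + (0.405) z + (0.23) z^2 = 0, i.e. a z^2 + b z + c = 0 with a = 0.23, b = 0.405, c = 1.
Discriminant D = b^2 - 4ac = (0.405)^2 - 4*(0.23)*1 = 0.164025 - (0.92) = -0.755975.
D < 0, so the roots are the complex-conjugate pair z = (-b +/- i sqrt(-D)) / (2a) = -0.8804 +/- 1.8901i.
For a conjugate pair |z|^2 = z * conj(z) = (product of roots) = c/a = 1/(0.23) = 4.347826, so |z| = sqrt(4.347826) = 2.0851 for both roots.
Moduli of all roots: 2.0851, 2.0851.
All moduli strictly greater than 1? Yes.
Verdict: Stationary.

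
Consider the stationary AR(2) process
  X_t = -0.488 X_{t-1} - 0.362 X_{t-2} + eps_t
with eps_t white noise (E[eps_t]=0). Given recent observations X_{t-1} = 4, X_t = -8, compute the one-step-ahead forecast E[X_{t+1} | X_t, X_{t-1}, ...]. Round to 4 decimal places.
E[X_{t+1} \mid \mathcal F_t] = 2.4560

For an AR(p) model X_t = c + sum_i phi_i X_{t-i} + eps_t, the
one-step-ahead conditional mean is
  E[X_{t+1} | X_t, ...] = c + sum_i phi_i X_{t+1-i}.
Substitute known values:
  E[X_{t+1} | ...] = (-0.488) * (-8) + (-0.362) * (4)
                   = 2.4560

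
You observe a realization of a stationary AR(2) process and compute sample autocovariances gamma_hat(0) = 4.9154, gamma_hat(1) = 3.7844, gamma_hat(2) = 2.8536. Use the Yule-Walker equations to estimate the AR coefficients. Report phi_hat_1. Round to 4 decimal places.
\hat\phi_{1} = 0.7930

The Yule-Walker equations for an AR(p) process read, in matrix form,
  Gamma_p phi = r_p,   with   (Gamma_p)_{ij} = gamma(|i - j|),
                       (r_p)_i = gamma(i),   i,j = 1..p.
Substitute the sample gammas (Toeplitz matrix and right-hand side of size 2):
  Gamma_p = [[4.9154, 3.7844], [3.7844, 4.9154]]
  r_p     = [3.7844, 2.8536]
Written out:
  4.9154 phi_1 + 3.7844 phi_2 = 3.7844
  3.7844 phi_1 + 4.9154 phi_2 = 2.8536
Solve by Cramer's rule:
  det = gamma(0)^2 - gamma(1)^2 = (4.9154)^2 - (3.7844)^2 = 24.16115716 - 14.32168336 = 9.8394738
  phi_hat_1 = [gamma(1) gamma(0) - gamma(1) gamma(2)] / det = [(3.7844)(4.9154) - (3.7844)(2.8536)] / 9.8394738 = 7.80267592 / 9.8394738 = 0.793
  phi_hat_2 = [gamma(0) gamma(2) - gamma(1)^2] / det = [(4.9154)(2.8536) - (3.7844)^2] / 9.8394738 = -0.29509792 / 9.8394738 = -0.03
So phi_hat = [0.7930, -0.0300].
Therefore phi_hat_1 = 0.7930.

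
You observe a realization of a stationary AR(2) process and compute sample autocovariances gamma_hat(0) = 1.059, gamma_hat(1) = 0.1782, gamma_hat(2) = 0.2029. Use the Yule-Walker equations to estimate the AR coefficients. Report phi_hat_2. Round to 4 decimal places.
\hat\phi_{2} = 0.1680

The Yule-Walker equations for an AR(p) process read, in matrix form,
  Gamma_p phi = r_p,   with   (Gamma_p)_{ij} = gamma(|i - j|),
                       (r_p)_i = gamma(i),   i,j = 1..p.
Substitute the sample gammas (Toeplitz matrix and right-hand side of size 2):
  Gamma_p = [[1.059, 0.1782], [0.1782, 1.059]]
  r_p     = [0.1782, 0.2029]
Written out:
  1.059 phi_1 + 0.1782 phi_2 = 0.1782
  0.1782 phi_1 + 1.059 phi_2 = 0.2029
Solve by Cramer's rule:
  det = gamma(0)^2 - gamma(1)^2 = (1.059)^2 - (0.1782)^2 = 1.121481 - 0.03175524 = 1.08972576
  phi_hat_1 = [gamma(1) gamma(0) - gamma(1) gamma(2)] / det = [(0.1782)(1.059) - (0.1782)(0.2029)] / 1.08972576 = 0.15255702 / 1.08972576 = 0.14
  phi_hat_2 = [gamma(0) gamma(2) - gamma(1)^2] / det = [(1.059)(0.2029) - (0.1782)^2] / 1.08972576 = 0.18311586 / 1.08972576 = 0.168
So phi_hat = [0.1400, 0.1680].
Therefore phi_hat_2 = 0.1680.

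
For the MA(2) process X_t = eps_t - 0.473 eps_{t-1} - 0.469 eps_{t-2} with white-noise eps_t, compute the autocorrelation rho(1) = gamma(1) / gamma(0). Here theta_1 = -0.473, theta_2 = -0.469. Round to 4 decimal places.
\rho(1) = -0.1740

For an MA(q) process with theta_0 = 1, the autocovariance is
  gamma(k) = sigma^2 * sum_{i=0..q-k} theta_i * theta_{i+k},
and rho(k) = gamma(k) / gamma(0). Sigma^2 cancels.
  numerator   = (1)*(-0.473) + (-0.473)*(-0.469) = -0.251163.
  denominator = (1)^2 + (-0.473)^2 + (-0.469)^2 = 1.44369.
  rho(1) = -0.251163 / 1.44369 = -0.1740.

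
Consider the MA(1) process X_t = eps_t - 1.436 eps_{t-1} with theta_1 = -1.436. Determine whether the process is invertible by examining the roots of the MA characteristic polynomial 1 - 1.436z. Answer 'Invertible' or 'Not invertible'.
\text{Not invertible}

The MA(q) characteristic polynomial is P(z) = 1 - 1.436z.
Invertibility requires all roots to lie outside the unit circle, i.e. |z| > 1 for every root.
This is linear in z: 1 + (-1.436) z = 0  =>  z = -1/(-1.436) = 0.696379,  |z| = 0.696379.
Moduli of all roots: 0.6964.
All moduli strictly greater than 1? No.
Verdict: Not invertible.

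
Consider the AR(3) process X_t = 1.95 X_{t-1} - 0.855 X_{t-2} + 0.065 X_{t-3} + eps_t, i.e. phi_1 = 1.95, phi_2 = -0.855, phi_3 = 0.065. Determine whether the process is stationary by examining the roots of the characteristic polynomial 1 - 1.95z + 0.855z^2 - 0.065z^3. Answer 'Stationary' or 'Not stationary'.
\text{Not stationary}

The AR(p) characteristic polynomial is P(z) = 1 - 1.95z + 0.855z^2 - 0.065z^3.
Stationarity requires all roots to lie outside the unit circle, i.e. |z| > 1 for every root.
Degree 3: look for a simple real root z0 first, then factor out (1 - z/z0) and solve the remaining quadratic.
Testing z0 = 2: P(2) = 1 + (-1.95)(2) + (0.855)(2)^2 + (-0.065)(2)^3
  = 1 + (-3.9) + (3.42) + (-0.52) = 0.  So z_0 = 2 is a root, |z_0| = 2.
Divide out the factor (1 - 0.5 z) = (1 - z/z0) (since 1/z0 = 0.5):
  P(z) = (1 - 0.5 z)(1 + (-1.45) z + (0.13) z^2)
  [check: z-coef -1.45 - (0.5) = -1.95; z^2-coef 0.13 - (0.5)(-1.45) = 0.855; z^3-coef -(0.5)(0.13) = -0.065.]
Remaining roots from the quadratic factor 1 + (-1.45) z + (0.13) z^2:
  Set 1 + (-1.45) z + (0.13) z^2 = 0, i.e. a z^2 + b z + c = 0 with a = 0.13, b = -1.45, c = 1.
  Discriminant D = b^2 - 4ac = (-1.45)^2 - 4*(0.13)*1 = 2.1025 - (0.52) = 1.5825.
  D >= 0, so the roots are real: z = (-b +/- sqrt(D)) / (2a) = (1.45 +/- 1.257975) / (0.26).
    z_1 = (1.45 + 1.257975) / (0.26) = 10.4153,   |z_1| = 10.4153.
    z_2 = (1.45 - 1.257975) / (0.26) = 0.7386,   |z_2| = 0.7386.
Moduli of all roots: 2.0000, 10.4153, 0.7386.
All moduli strictly greater than 1? No.
Verdict: Not stationary.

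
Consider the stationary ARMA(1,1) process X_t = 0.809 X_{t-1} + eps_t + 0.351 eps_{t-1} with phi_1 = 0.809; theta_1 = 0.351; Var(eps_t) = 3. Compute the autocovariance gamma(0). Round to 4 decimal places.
\gamma(0) = 14.6833

Multiply the model equation by X_{t-k} and take expectations. With theta_0 = psi_0 = 1 and psi_j the MA(infinity) weights, this gives
  gamma(k) - sum_i phi_i gamma(k-i) = c_k,
  c_k = sigma^2 * sum_{j=k..q} theta_j psi_{j-k}   (c_k = 0 for k > q),
using gamma(-m) = gamma(m).
psi-weights needed (psi_j = theta_j + sum_i phi_i psi_{j-i}):
  psi_1 = theta_1 + phi_1 = 0.351 + (0.809) = 1.16
Right-hand sides:
  c_0 = sigma^2 (1 + theta_1 psi_1) = 3 * (1 + (0.351)(1.16)) = 3 * 1.40716 = 4.22148
  c_1 = sigma^2 theta_1 = 3 * (0.351) = 1.053
  c_2 = 0
Equations for k = 0 and k = 1 (AR order 1):
  gamma(0) = phi_1 gamma(1) + c_0
  gamma(1) = phi_1 gamma(0) + c_1
Substituting the second into the first: gamma(0) (1 - phi_1^2) = c_0 + phi_1 c_1, so
  gamma(0) = (c_0 + phi_1 c_1) / (1 - phi_1^2) = (4.22148 + (0.809)(1.053)) / (1 - (0.809)^2) = 5.073357 / 0.345519 = 14.683294.
Therefore gamma(0) = 14.6833 (to 4 decimal places).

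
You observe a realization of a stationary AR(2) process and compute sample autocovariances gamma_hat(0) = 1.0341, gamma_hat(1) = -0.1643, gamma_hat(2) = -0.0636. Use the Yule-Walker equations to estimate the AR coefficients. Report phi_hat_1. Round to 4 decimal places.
\hat\phi_{1} = -0.1730

The Yule-Walker equations for an AR(p) process read, in matrix form,
  Gamma_p phi = r_p,   with   (Gamma_p)_{ij} = gamma(|i - j|),
                       (r_p)_i = gamma(i),   i,j = 1..p.
Substitute the sample gammas (Toeplitz matrix and right-hand side of size 2):
  Gamma_p = [[1.0341, -0.1643], [-0.1643, 1.0341]]
  r_p     = [-0.1643, -0.0636]
Written out:
  1.0341 phi_1 - 0.1643 phi_2 = -0.1643
  -0.1643 phi_1 + 1.0341 phi_2 = -0.0636
Solve by Cramer's rule:
  det = gamma(0)^2 - gamma(1)^2 = (1.0341)^2 - (-0.1643)^2 = 1.06936281 - 0.02699449 = 1.04236832
  phi_hat_1 = [gamma(1) gamma(0) - gamma(1) gamma(2)] / det = [(-0.1643)(1.0341) - (-0.1643)(-0.0636)] / 1.04236832 = -0.18035211 / 1.04236832 = -0.173
  phi_hat_2 = [gamma(0) gamma(2) - gamma(1)^2] / det = [(1.0341)(-0.0636) - (-0.1643)^2] / 1.04236832 = -0.09276325 / 1.04236832 = -0.089
So phi_hat = [-0.1730, -0.0890].
Therefore phi_hat_1 = -0.1730.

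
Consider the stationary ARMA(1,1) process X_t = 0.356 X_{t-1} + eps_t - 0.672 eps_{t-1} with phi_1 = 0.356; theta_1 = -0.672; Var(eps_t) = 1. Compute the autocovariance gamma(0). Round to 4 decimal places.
\gamma(0) = 1.1143

Multiply the model equation by X_{t-k} and take expectations. With theta_0 = psi_0 = 1 and psi_j the MA(infinity) weights, this gives
  gamma(k) - sum_i phi_i gamma(k-i) = c_k,
  c_k = sigma^2 * sum_{j=k..q} theta_j psi_{j-k}   (c_k = 0 for k > q),
using gamma(-m) = gamma(m).
psi-weights needed (psi_j = theta_j + sum_i phi_i psi_{j-i}):
  psi_1 = theta_1 + phi_1 = -0.672 + (0.356) = -0.316
Right-hand sides:
  c_0 = sigma^2 (1 + theta_1 psi_1) = 1 * (1 + (-0.672)(-0.316)) = 1 * 1.212352 = 1.212352
  c_1 = sigma^2 theta_1 = 1 * (-0.672) = -0.672
  c_2 = 0
Equations for k = 0 and k = 1 (AR order 1):
  gamma(0) = phi_1 gamma(1) + c_0
  gamma(1) = phi_1 gamma(0) + c_1
Substituting the second into the first: gamma(0) (1 - phi_1^2) = c_0 + phi_1 c_1, so
  gamma(0) = (c_0 + phi_1 c_1) / (1 - phi_1^2) = (1.212352 + (0.356)(-0.672)) / (1 - (0.356)^2) = 0.97312 / 0.873264 = 1.114348.
Therefore gamma(0) = 1.1143 (to 4 decimal places).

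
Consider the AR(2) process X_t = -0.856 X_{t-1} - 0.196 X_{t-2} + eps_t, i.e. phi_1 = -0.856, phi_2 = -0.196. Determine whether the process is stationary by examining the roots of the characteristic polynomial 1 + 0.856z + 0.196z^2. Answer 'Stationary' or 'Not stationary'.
\text{Stationary}

The AR(p) characteristic polynomial is P(z) = 1 + 0.856z + 0.196z^2.
Stationarity requires all roots to lie outside the unit circle, i.e. |z| > 1 for every root.
Set 1 + (0.856) z + (0.196) z^2 = 0, i.e. a z^2 + b z + c = 0 with a = 0.196, b = 0.856, c = 1.
Discriminant D = b^2 - 4ac = (0.856)^2 - 4*(0.196)*1 = 0.732736 - (0.784) = -0.051264.
D < 0, so the roots are the complex-conjugate pair z = (-b +/- i sqrt(-D)) / (2a) = -2.1837 +/- 0.5776i.
For a conjugate pair |z|^2 = z * conj(z) = (product of roots) = c/a = 1/(0.196) = 5.102041, so |z| = sqrt(5.102041) = 2.2588 for both roots.
Moduli of all roots: 2.2588, 2.2588.
All moduli strictly greater than 1? Yes.
Verdict: Stationary.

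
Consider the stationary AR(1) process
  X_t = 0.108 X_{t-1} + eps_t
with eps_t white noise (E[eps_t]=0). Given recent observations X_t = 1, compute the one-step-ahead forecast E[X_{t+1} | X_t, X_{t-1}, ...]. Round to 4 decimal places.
E[X_{t+1} \mid \mathcal F_t] = 0.1080

For an AR(p) model X_t = c + sum_i phi_i X_{t-i} + eps_t, the
one-step-ahead conditional mean is
  E[X_{t+1} | X_t, ...] = c + sum_i phi_i X_{t+1-i}.
Substitute known values:
  E[X_{t+1} | ...] = (0.108) * (1)
                   = 0.1080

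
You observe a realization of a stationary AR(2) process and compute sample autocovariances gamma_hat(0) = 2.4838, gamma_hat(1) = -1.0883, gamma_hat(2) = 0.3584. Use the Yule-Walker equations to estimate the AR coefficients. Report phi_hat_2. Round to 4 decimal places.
\hat\phi_{2} = -0.0590

The Yule-Walker equations for an AR(p) process read, in matrix form,
  Gamma_p phi = r_p,   with   (Gamma_p)_{ij} = gamma(|i - j|),
                       (r_p)_i = gamma(i),   i,j = 1..p.
Substitute the sample gammas (Toeplitz matrix and right-hand side of size 2):
  Gamma_p = [[2.4838, -1.0883], [-1.0883, 2.4838]]
  r_p     = [-1.0883, 0.3584]
Written out:
  2.4838 phi_1 - 1.0883 phi_2 = -1.0883
  -1.0883 phi_1 + 2.4838 phi_2 = 0.3584
Solve by Cramer's rule:
  det = gamma(0)^2 - gamma(1)^2 = (2.4838)^2 - (-1.0883)^2 = 6.16926244 - 1.18439689 = 4.98486555
  phi_hat_1 = [gamma(1) gamma(0) - gamma(1) gamma(2)] / det = [(-1.0883)(2.4838) - (-1.0883)(0.3584)] / 4.98486555 = -2.31307282 / 4.98486555 = -0.464
  phi_hat_2 = [gamma(0) gamma(2) - gamma(1)^2] / det = [(2.4838)(0.3584) - (-1.0883)^2] / 4.98486555 = -0.29420297 / 4.98486555 = -0.059
So phi_hat = [-0.4640, -0.0590].
Therefore phi_hat_2 = -0.0590.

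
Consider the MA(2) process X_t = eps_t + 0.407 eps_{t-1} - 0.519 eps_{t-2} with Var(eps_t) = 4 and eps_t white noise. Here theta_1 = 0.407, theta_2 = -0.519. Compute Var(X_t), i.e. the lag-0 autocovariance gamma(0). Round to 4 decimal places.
\gamma(0) = 5.7400

For an MA(q) process X_t = eps_t + sum_i theta_i eps_{t-i} with
Var(eps_t) = sigma^2, the variance is
  gamma(0) = sigma^2 * (1 + sum_i theta_i^2).
  sum_i theta_i^2 = (0.407)^2 + (-0.519)^2 = 0.165649 + 0.269361 = 0.43501.
  gamma(0) = 4 * (1 + 0.43501) = 4 * 1.43501 = 5.74004, which rounds to 5.7400.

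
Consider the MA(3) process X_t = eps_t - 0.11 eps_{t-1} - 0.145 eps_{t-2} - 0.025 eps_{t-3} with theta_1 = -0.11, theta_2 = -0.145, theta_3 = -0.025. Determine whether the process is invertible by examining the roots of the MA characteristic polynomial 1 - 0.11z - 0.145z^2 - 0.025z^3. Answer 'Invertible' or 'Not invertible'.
\text{Invertible}

The MA(q) characteristic polynomial is P(z) = 1 - 0.11z - 0.145z^2 - 0.025z^3.
Invertibility requires all roots to lie outside the unit circle, i.e. |z| > 1 for every root.
Degree 3: look for a simple real root z0 first, then factor out (1 - z/z0) and solve the remaining quadratic.
Testing z0 = 2: P(2) = 1 + (-0.11)(2) + (-0.145)(2)^2 + (-0.025)(2)^3
  = 1 + (-0.22) + (-0.58) + (-0.2) = 0.  So z_0 = 2 is a root, |z_0| = 2.
Divide out the factor (1 - 0.5 z) = (1 - z/z0) (since 1/z0 = 0.5):
  P(z) = (1 - 0.5 z)(1 + (0.39) z + (0.05) z^2)
  [check: z-coef 0.39 - (0.5) = -0.11; z^2-coef 0.05 - (0.5)(0.39) = -0.145; z^3-coef -(0.5)(0.05) = -0.025.]
Remaining roots from the quadratic factor 1 + (0.39) z + (0.05) z^2:
  Set 1 + (0.39) z + (0.05) z^2 = 0, i.e. a z^2 + b z + c = 0 with a = 0.05, b = 0.39, c = 1.
  Discriminant D = b^2 - 4ac = (0.39)^2 - 4*(0.05)*1 = 0.1521 - (0.2) = -0.0479.
  D < 0, so the roots are the complex-conjugate pair z = (-b +/- i sqrt(-D)) / (2a) = -3.9 +/- 2.1886i.
  For a conjugate pair |z|^2 = z * conj(z) = (product of roots) = c/a = 1/(0.05) = 20, so |z| = sqrt(20) = 4.4721 for both roots.
Moduli of all roots: 2.0000, 4.4721, 4.4721.
All moduli strictly greater than 1? Yes.
Verdict: Invertible.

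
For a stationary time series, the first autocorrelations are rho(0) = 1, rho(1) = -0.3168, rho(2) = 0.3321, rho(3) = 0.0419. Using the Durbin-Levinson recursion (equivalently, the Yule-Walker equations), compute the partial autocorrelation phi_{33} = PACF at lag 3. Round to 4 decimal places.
\phi_{33} = 0.2400

The PACF at lag k is phi_{kk}, the last component of the solution
to the Yule-Walker system G_k phi = r_k where
  (G_k)_{ij} = rho(|i - j|), (r_k)_i = rho(i), i,j = 1..k.
Equivalently, Durbin-Levinson gives phi_{kk} iteratively:
  phi_{11} = rho(1)
  phi_{kk} = [rho(k) - sum_{j=1..k-1} phi_{k-1,j} rho(k-j)]
            / [1 - sum_{j=1..k-1} phi_{k-1,j} rho(j)],
  phi_{k,j} = phi_{k-1,j} - phi_{kk} phi_{k-1,k-j},  j = 1..k-1.
Step k = 1:
  phi_11 = rho(1) = -0.3168.
Step k = 2:
  phi_22 = [rho(2) - phi_11 rho(1)] / [1 - phi_11 rho(1)] = [0.3321 - (-0.3168)(-0.3168)] / [1 - (-0.3168)(-0.3168)]
         = 0.23173776 / 0.89963776 = 0.25759.
  Update: phi_21 = phi_11 - phi_22 phi_11 = -0.3168 - (0.25759)(-0.3168) = -0.235195.
Step k = 3:
  phi_33 = [rho(3) - phi_21 rho(2) - phi_22 rho(1)] / [1 - phi_21 rho(1) - phi_22 rho(2)]
    numerator   = 0.0419 - (-0.235195)(0.3321) - (0.25759)(-0.3168) = 0.20161295
    denominator = 1 - (-0.235195)(-0.3168) - (0.25759)(0.3321) = 0.83994441
  phi_33 = 0.20161295 / 0.83994441 = 0.24.
Therefore phi_{33} = 0.2400.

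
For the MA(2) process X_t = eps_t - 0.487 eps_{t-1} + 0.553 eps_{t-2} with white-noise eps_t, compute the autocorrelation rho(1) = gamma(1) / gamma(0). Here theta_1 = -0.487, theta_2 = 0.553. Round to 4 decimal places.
\rho(1) = -0.4902

For an MA(q) process with theta_0 = 1, the autocovariance is
  gamma(k) = sigma^2 * sum_{i=0..q-k} theta_i * theta_{i+k},
and rho(k) = gamma(k) / gamma(0). Sigma^2 cancels.
  numerator   = (1)*(-0.487) + (-0.487)*(0.553) = -0.756311.
  denominator = (1)^2 + (-0.487)^2 + (0.553)^2 = 1.542978.
  rho(1) = -0.756311 / 1.542978 = -0.4902.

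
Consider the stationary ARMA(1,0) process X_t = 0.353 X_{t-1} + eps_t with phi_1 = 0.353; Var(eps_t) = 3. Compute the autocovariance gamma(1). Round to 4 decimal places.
\gamma(1) = 1.2097

Multiply the model equation by X_{t-k} and take expectations. With theta_0 = psi_0 = 1 and psi_j the MA(infinity) weights, this gives
  gamma(k) - sum_i phi_i gamma(k-i) = c_k,
  c_k = sigma^2 * sum_{j=k..q} theta_j psi_{j-k}   (c_k = 0 for k > q),
using gamma(-m) = gamma(m).
Pure AR (q = 0): c_0 = sigma^2 = 3, c_k = 0 for k >= 1.
Equations for k = 0 and k = 1 (AR order 1):
  gamma(0) = phi_1 gamma(1) + c_0
  gamma(1) = phi_1 gamma(0) + c_1
Substituting the second into the first: gamma(0) (1 - phi_1^2) = c_0 + phi_1 c_1, so
  gamma(0) = c_0 / (1 - phi_1^2) = 3 / (1 - (0.353)^2) = 3 / 0.875391 = 3.42704.
  gamma(1) = phi_1 gamma(0) = (0.353)(3.42704) = 1.209745.
Therefore gamma(1) = 1.2097 (to 4 decimal places).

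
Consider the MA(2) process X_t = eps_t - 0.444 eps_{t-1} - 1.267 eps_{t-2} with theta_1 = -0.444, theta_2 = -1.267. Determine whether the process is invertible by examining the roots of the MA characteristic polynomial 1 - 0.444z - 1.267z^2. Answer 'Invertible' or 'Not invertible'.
\text{Not invertible}

The MA(q) characteristic polynomial is P(z) = 1 - 0.444z - 1.267z^2.
Invertibility requires all roots to lie outside the unit circle, i.e. |z| > 1 for every root.
Set 1 + (-0.444) z + (-1.267) z^2 = 0, i.e. a z^2 + b z + c = 0 with a = -1.267, b = -0.444, c = 1.
Discriminant D = b^2 - 4ac = (-0.444)^2 - 4*(-1.267)*1 = 0.197136 - (-5.068) = 5.265136.
D >= 0, so the roots are real: z = (-b +/- sqrt(D)) / (2a) = (0.444 +/- 2.294588) / (-2.534).
  z_1 = (0.444 + 2.294588) / (-2.534) = -1.0807,   |z_1| = 1.0807.
  z_2 = (0.444 - 2.294588) / (-2.534) = 0.7303,   |z_2| = 0.7303.
Moduli of all roots: 1.0807, 0.7303.
All moduli strictly greater than 1? No.
Verdict: Not invertible.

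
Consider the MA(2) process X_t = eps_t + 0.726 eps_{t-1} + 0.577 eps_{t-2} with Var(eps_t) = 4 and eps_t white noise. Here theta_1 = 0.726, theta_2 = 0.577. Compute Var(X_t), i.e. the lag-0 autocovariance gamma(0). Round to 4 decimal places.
\gamma(0) = 7.4400

For an MA(q) process X_t = eps_t + sum_i theta_i eps_{t-i} with
Var(eps_t) = sigma^2, the variance is
  gamma(0) = sigma^2 * (1 + sum_i theta_i^2).
  sum_i theta_i^2 = (0.726)^2 + (0.577)^2 = 0.527076 + 0.332929 = 0.860005.
  gamma(0) = 4 * (1 + 0.860005) = 4 * 1.860005 = 7.44002, which rounds to 7.4400.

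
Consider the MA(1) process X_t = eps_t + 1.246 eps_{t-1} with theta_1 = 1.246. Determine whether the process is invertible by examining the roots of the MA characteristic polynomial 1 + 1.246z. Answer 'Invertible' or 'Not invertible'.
\text{Not invertible}

The MA(q) characteristic polynomial is P(z) = 1 + 1.246z.
Invertibility requires all roots to lie outside the unit circle, i.e. |z| > 1 for every root.
This is linear in z: 1 + (1.246) z = 0  =>  z = -1/(1.246) = -0.802568,  |z| = 0.802568.
Moduli of all roots: 0.8026.
All moduli strictly greater than 1? No.
Verdict: Not invertible.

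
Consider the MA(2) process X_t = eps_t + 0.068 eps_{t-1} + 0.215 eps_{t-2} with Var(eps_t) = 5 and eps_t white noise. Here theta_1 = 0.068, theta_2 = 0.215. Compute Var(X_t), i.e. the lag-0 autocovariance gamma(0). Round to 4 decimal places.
\gamma(0) = 5.2542

For an MA(q) process X_t = eps_t + sum_i theta_i eps_{t-i} with
Var(eps_t) = sigma^2, the variance is
  gamma(0) = sigma^2 * (1 + sum_i theta_i^2).
  sum_i theta_i^2 = (0.068)^2 + (0.215)^2 = 0.004624 + 0.046225 = 0.050849.
  gamma(0) = 5 * (1 + 0.050849) = 5 * 1.050849 = 5.254245, which rounds to 5.2542.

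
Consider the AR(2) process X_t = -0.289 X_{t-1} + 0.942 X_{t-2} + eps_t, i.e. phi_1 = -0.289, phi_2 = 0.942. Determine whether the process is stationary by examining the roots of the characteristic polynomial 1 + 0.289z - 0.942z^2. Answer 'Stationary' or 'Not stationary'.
\text{Not stationary}

The AR(p) characteristic polynomial is P(z) = 1 + 0.289z - 0.942z^2.
Stationarity requires all roots to lie outside the unit circle, i.e. |z| > 1 for every root.
Set 1 + (0.289) z + (-0.942) z^2 = 0, i.e. a z^2 + b z + c = 0 with a = -0.942, b = 0.289, c = 1.
Discriminant D = b^2 - 4ac = (0.289)^2 - 4*(-0.942)*1 = 0.083521 - (-3.768) = 3.851521.
D >= 0, so the roots are real: z = (-b +/- sqrt(D)) / (2a) = (-0.289 +/- 1.962529) / (-1.884).
  z_1 = (-0.289 + 1.962529) / (-1.884) = -0.8883,   |z_1| = 0.8883.
  z_2 = (-0.289 - 1.962529) / (-1.884) = 1.1951,   |z_2| = 1.1951.
Moduli of all roots: 0.8883, 1.1951.
All moduli strictly greater than 1? No.
Verdict: Not stationary.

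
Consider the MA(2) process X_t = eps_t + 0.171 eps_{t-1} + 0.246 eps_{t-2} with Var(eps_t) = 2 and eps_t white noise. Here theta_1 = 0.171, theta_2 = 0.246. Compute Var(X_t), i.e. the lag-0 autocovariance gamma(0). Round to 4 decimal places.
\gamma(0) = 2.1795

For an MA(q) process X_t = eps_t + sum_i theta_i eps_{t-i} with
Var(eps_t) = sigma^2, the variance is
  gamma(0) = sigma^2 * (1 + sum_i theta_i^2).
  sum_i theta_i^2 = (0.171)^2 + (0.246)^2 = 0.029241 + 0.060516 = 0.089757.
  gamma(0) = 2 * (1 + 0.089757) = 2 * 1.089757 = 2.179514, which rounds to 2.1795.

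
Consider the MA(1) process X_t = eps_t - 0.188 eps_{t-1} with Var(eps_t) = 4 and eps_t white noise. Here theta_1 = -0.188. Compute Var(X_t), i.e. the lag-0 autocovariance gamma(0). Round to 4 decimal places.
\gamma(0) = 4.1414

For an MA(q) process X_t = eps_t + sum_i theta_i eps_{t-i} with
Var(eps_t) = sigma^2, the variance is
  gamma(0) = sigma^2 * (1 + sum_i theta_i^2).
  sum_i theta_i^2 = (-0.188)^2 = 0.035344.
  gamma(0) = 4 * (1 + 0.035344) = 4 * 1.035344 = 4.141376, which rounds to 4.1414.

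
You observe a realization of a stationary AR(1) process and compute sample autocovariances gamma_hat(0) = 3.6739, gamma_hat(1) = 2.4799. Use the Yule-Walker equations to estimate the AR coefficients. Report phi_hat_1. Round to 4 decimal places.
\hat\phi_{1} = 0.6750

The Yule-Walker equations for an AR(p) process read, in matrix form,
  Gamma_p phi = r_p,   with   (Gamma_p)_{ij} = gamma(|i - j|),
                       (r_p)_i = gamma(i),   i,j = 1..p.
Substitute the sample gammas (Toeplitz matrix and right-hand side of size 1):
  Gamma_p = [[3.6739]]
  r_p     = [2.4799]
With p = 1 this is the single equation gamma(0) phi_1 = gamma(1):
  phi_hat_1 = gamma(1) / gamma(0) = 2.4799 / 3.6739 = 0.6750.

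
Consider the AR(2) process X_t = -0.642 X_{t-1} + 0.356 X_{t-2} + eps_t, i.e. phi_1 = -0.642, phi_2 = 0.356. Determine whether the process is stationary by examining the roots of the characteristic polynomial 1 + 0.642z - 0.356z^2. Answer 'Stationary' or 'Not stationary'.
\text{Stationary}

The AR(p) characteristic polynomial is P(z) = 1 + 0.642z - 0.356z^2.
Stationarity requires all roots to lie outside the unit circle, i.e. |z| > 1 for every root.
Set 1 + (0.642) z + (-0.356) z^2 = 0, i.e. a z^2 + b z + c = 0 with a = -0.356, b = 0.642, c = 1.
Discriminant D = b^2 - 4ac = (0.642)^2 - 4*(-0.356)*1 = 0.412164 - (-1.424) = 1.836164.
D >= 0, so the roots are real: z = (-b +/- sqrt(D)) / (2a) = (-0.642 +/- 1.355051) / (-0.712).
  z_1 = (-0.642 + 1.355051) / (-0.712) = -1.0015,   |z_1| = 1.0015.
  z_2 = (-0.642 - 1.355051) / (-0.712) = 2.8048,   |z_2| = 2.8048.
Moduli of all roots: 1.0015, 2.8048.
All moduli strictly greater than 1? Yes.
Verdict: Stationary.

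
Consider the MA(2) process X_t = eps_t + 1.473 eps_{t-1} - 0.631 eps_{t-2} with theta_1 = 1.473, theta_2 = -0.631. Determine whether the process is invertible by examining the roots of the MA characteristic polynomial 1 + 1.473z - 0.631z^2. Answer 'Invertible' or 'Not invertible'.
\text{Not invertible}

The MA(q) characteristic polynomial is P(z) = 1 + 1.473z - 0.631z^2.
Invertibility requires all roots to lie outside the unit circle, i.e. |z| > 1 for every root.
Set 1 + (1.473) z + (-0.631) z^2 = 0, i.e. a z^2 + b z + c = 0 with a = -0.631, b = 1.473, c = 1.
Discriminant D = b^2 - 4ac = (1.473)^2 - 4*(-0.631)*1 = 2.169729 - (-2.524) = 4.693729.
D >= 0, so the roots are real: z = (-b +/- sqrt(D)) / (2a) = (-1.473 +/- 2.166502) / (-1.262).
  z_1 = (-1.473 + 2.166502) / (-1.262) = -0.5495,   |z_1| = 0.5495.
  z_2 = (-1.473 - 2.166502) / (-1.262) = 2.8839,   |z_2| = 2.8839.
Moduli of all roots: 0.5495, 2.8839.
All moduli strictly greater than 1? No.
Verdict: Not invertible.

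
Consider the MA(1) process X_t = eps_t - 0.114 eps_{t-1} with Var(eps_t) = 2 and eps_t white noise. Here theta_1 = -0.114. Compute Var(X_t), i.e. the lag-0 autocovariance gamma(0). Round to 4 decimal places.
\gamma(0) = 2.0260

For an MA(q) process X_t = eps_t + sum_i theta_i eps_{t-i} with
Var(eps_t) = sigma^2, the variance is
  gamma(0) = sigma^2 * (1 + sum_i theta_i^2).
  sum_i theta_i^2 = (-0.114)^2 = 0.012996.
  gamma(0) = 2 * (1 + 0.012996) = 2 * 1.012996 = 2.025992, which rounds to 2.0260.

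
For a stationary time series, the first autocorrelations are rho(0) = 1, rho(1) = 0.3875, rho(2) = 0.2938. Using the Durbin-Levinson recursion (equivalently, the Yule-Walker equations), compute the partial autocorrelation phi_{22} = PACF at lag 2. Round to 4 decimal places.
\phi_{22} = 0.1690

The PACF at lag k is phi_{kk}, the last component of the solution
to the Yule-Walker system G_k phi = r_k where
  (G_k)_{ij} = rho(|i - j|), (r_k)_i = rho(i), i,j = 1..k.
Equivalently, Durbin-Levinson gives phi_{kk} iteratively:
  phi_{11} = rho(1)
  phi_{kk} = [rho(k) - sum_{j=1..k-1} phi_{k-1,j} rho(k-j)]
            / [1 - sum_{j=1..k-1} phi_{k-1,j} rho(j)],
  phi_{k,j} = phi_{k-1,j} - phi_{kk} phi_{k-1,k-j},  j = 1..k-1.
Step k = 1:
  phi_11 = rho(1) = 0.3875.
Step k = 2:
  phi_22 = [rho(2) - phi_11 rho(1)] / [1 - phi_11 rho(1)] = [0.2938 - (0.3875)(0.3875)] / [1 - (0.3875)(0.3875)]
         = 0.14364375 / 0.84984375 = 0.169.
Therefore phi_{22} = 0.1690.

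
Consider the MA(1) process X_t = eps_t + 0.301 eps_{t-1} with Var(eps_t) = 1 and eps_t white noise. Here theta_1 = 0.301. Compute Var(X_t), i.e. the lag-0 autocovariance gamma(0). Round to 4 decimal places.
\gamma(0) = 1.0906

For an MA(q) process X_t = eps_t + sum_i theta_i eps_{t-i} with
Var(eps_t) = sigma^2, the variance is
  gamma(0) = sigma^2 * (1 + sum_i theta_i^2).
  sum_i theta_i^2 = (0.301)^2 = 0.090601.
  gamma(0) = 1 * (1 + 0.090601) = 1 * 1.090601 = 1.090601, which rounds to 1.0906.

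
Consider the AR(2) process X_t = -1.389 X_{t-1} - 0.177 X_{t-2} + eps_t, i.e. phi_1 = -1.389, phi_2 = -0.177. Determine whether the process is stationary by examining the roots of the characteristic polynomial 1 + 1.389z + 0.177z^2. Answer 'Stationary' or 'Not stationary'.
\text{Not stationary}

The AR(p) characteristic polynomial is P(z) = 1 + 1.389z + 0.177z^2.
Stationarity requires all roots to lie outside the unit circle, i.e. |z| > 1 for every root.
Set 1 + (1.389) z + (0.177) z^2 = 0, i.e. a z^2 + b z + c = 0 with a = 0.177, b = 1.389, c = 1.
Discriminant D = b^2 - 4ac = (1.389)^2 - 4*(0.177)*1 = 1.929321 - (0.708) = 1.221321.
D >= 0, so the roots are real: z = (-b +/- sqrt(D)) / (2a) = (-1.389 +/- 1.105134) / (0.354).
  z_1 = (-1.389 + 1.105134) / (0.354) = -0.8019,   |z_1| = 0.8019.
  z_2 = (-1.389 - 1.105134) / (0.354) = -7.0456,   |z_2| = 7.0456.
Moduli of all roots: 0.8019, 7.0456.
All moduli strictly greater than 1? No.
Verdict: Not stationary.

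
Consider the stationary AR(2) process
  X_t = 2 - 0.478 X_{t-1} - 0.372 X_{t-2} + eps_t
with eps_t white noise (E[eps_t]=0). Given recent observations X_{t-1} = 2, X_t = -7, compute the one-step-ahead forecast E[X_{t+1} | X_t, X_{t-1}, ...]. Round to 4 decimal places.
E[X_{t+1} \mid \mathcal F_t] = 4.6020

For an AR(p) model X_t = c + sum_i phi_i X_{t-i} + eps_t, the
one-step-ahead conditional mean is
  E[X_{t+1} | X_t, ...] = c + sum_i phi_i X_{t+1-i}.
Substitute known values:
  E[X_{t+1} | ...] = 2 + (-0.478) * (-7) + (-0.372) * (2)
                   = 4.6020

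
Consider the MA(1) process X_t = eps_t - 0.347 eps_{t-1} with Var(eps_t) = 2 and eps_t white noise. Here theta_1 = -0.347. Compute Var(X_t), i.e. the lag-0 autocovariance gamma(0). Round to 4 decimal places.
\gamma(0) = 2.2408

For an MA(q) process X_t = eps_t + sum_i theta_i eps_{t-i} with
Var(eps_t) = sigma^2, the variance is
  gamma(0) = sigma^2 * (1 + sum_i theta_i^2).
  sum_i theta_i^2 = (-0.347)^2 = 0.120409.
  gamma(0) = 2 * (1 + 0.120409) = 2 * 1.120409 = 2.240818, which rounds to 2.2408.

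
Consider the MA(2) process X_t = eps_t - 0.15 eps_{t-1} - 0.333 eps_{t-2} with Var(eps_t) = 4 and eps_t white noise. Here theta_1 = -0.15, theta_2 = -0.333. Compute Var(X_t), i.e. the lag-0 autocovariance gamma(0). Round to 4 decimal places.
\gamma(0) = 4.5336

For an MA(q) process X_t = eps_t + sum_i theta_i eps_{t-i} with
Var(eps_t) = sigma^2, the variance is
  gamma(0) = sigma^2 * (1 + sum_i theta_i^2).
  sum_i theta_i^2 = (-0.15)^2 + (-0.333)^2 = 0.0225 + 0.110889 = 0.133389.
  gamma(0) = 4 * (1 + 0.133389) = 4 * 1.133389 = 4.533556, which rounds to 4.5336.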